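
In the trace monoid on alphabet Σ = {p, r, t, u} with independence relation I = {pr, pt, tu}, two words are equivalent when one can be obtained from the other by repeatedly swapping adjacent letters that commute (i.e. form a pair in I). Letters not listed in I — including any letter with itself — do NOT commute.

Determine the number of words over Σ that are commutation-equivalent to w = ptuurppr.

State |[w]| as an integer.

28

0(p) covers ∅
1(t) covers ∅
2(u) covers 0:p
3(u) covers 2:u
4(r) covers 1:t, 3:u
5(p) covers 3:u
6(p) covers 5:p
7(r) covers 4:r
floor of heap: 0:p, 1:t
completions by unplaced set U, small U first (add the entries for U minus each lowest piece of U):
  |U|=1: {6}:1  {7}:1
  |U|=2: {4,7}:1  {5,6}:1  {6,7}:2
  |U|=3: {1,4,7}:1  {4,6,7}:3  {5,6,7}:3
  |U|=4: {1,4,6,7}:4  {4,5,6,7}:6
  |U|=5: {1,4,5,6,7}:10  {3,4,5,6,7}:6
  |U|=6: {1,3,4,5,6,7}:16  {2,3,4,5,6,7}:6
  start at 0(p): 22
  start at 1(t): 6
sum over floor = 28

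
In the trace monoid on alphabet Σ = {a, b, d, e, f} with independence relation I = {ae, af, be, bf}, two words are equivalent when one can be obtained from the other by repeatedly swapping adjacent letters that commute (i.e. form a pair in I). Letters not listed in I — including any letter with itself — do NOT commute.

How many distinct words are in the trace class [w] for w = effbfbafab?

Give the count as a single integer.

252

0(e) covers ∅
1(f) covers 0:e
2(f) covers 1:f
3(b) covers ∅
4(f) covers 2:f
5(b) covers 3:b
6(a) covers 5:b
7(f) covers 4:f
8(a) covers 6:a
9(b) covers 8:a
floor of heap: 0:e, 3:b
completions by unplaced set U, small U first (add the entries for U minus each lowest piece of U):
  |U|=1: {7}:1  {9}:1
  |U|=2: {4,7}:1  {7,9}:2  {8,9}:1
  |U|=3: {2,4,7}:1  {4,7,9}:3  {6,8,9}:1  {7,8,9}:3
  |U|=4: {1,2,4,7}:1  {2,4,7,9}:4  {4,7,8,9}:6  {5,6,8,9}:1  {6,7,8,9}:4
  |U|=5: {0,1,2,4,7}:1  {1,2,4,7,9}:5  {2,4,7,8,9}:10  {3,5,6,8,9}:1  {4,6,7,8,9}:10  {5,6,7,8,9}:5
  |U|=6: {0,1,2,4,7,9}:6  {1,2,4,7,8,9}:15  {2,4,6,7,8,9}:20  {3,5,6,7,8,9}:6  {4,5,6,7,8,9}:15
  |U|=7: {0,1,2,4,7,8,9}:21  {1,2,4,6,7,8,9}:35  {2,4,5,6,7,8,9}:35  {3,4,5,6,7,8,9}:21
  |U|=8: {0,1,2,4,6,7,8,9}:56  {1,2,4,5,6,7,8,9}:70  {2,3,4,5,6,7,8,9}:56
  start at 0(e): 126
  start at 3(b): 126
sum over floor = 252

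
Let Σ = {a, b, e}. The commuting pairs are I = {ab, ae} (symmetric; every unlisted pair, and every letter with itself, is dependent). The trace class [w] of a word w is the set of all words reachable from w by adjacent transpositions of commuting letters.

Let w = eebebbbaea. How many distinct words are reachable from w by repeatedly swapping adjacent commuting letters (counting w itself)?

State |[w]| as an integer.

#0=e has no predecessor
#1=e depends on [0:e]
#2=b depends on [1:e]
#3=e depends on [2:b]
#4=b depends on [3:e]
#5=b depends on [4:b]
#6=b depends on [5:b]
#7=a has no predecessor
#8=e depends on [6:b]
#9=a depends on [7:a]
sources: [0:e, 7:a]
N(rest) = Σ N(rest − s) over sources s of rest; N(one piece) = 1:
  size 1 → [8]=1  [9]=1
  size 2 → [6,8]=1  [7,9]=1  [8,9]=2
  size 3 → [5,6,8]=1  [6,8,9]=3  [7,8,9]=3
  size 4 → [4,5,6,8]=1  [5,6,8,9]=4  [6,7,8,9]=6
  size 5 → [3,4,5,6,8]=1  [4,5,6,8,9]=5  [5,6,7,8,9]=10
  size 6 → [2,3,4,5,6,8]=1  [3,4,5,6,8,9]=6  [4,5,6,7,8,9]=15
  size 7 → [1,2,3,4,5,6,8]=1  [2,3,4,5,6,8,9]=7  [3,4,5,6,7,8,9]=21
  size 8 → [0,1,2,3,4,5,6,8]=1  [1,2,3,4,5,6,8,9]=8  [2,3,4,5,6,7,8,9]=28
  first=0(e) contributes 36
  first=7(a) contributes 9
|[w]| = 45

45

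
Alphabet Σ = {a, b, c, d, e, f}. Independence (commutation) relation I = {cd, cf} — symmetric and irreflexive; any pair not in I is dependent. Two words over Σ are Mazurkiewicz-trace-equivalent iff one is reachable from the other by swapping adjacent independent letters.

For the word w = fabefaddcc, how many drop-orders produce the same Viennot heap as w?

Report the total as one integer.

6

0(f) covers ∅
1(a) covers 0:f
2(b) covers 1:a
3(e) covers 2:b
4(f) covers 3:e
5(a) covers 4:f
6(d) covers 5:a
7(d) covers 6:d
8(c) covers 5:a
9(c) covers 8:c
floor of heap: 0:f
completions by unplaced set U, small U first (add the entries for U minus each lowest piece of U):
  |U|=1: {7}:1  {9}:1
  |U|=2: {6,7}:1  {7,9}:2  {8,9}:1
  |U|=3: {6,7,9}:3  {7,8,9}:3
  |U|=4: {6,7,8,9}:6
  |U|=5: {5,6,7,8,9}:6
  |U|=6: {4,5,6,7,8,9}:6
  |U|=7: {3,4,5,6,7,8,9}:6
  |U|=8: {2,3,4,5,6,7,8,9}:6
  start at 0(f): 6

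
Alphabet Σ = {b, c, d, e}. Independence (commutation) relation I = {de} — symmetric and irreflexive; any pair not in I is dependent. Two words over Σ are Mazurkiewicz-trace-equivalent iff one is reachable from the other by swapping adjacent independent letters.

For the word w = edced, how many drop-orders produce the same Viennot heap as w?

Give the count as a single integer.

4

0(e) covers ∅
1(d) covers ∅
2(c) covers 0:e, 1:d
3(e) covers 2:c
4(d) covers 2:c
floor of heap: 0:e, 1:d
completions by unplaced set U, small U first (add the entries for U minus each lowest piece of U):
  |U|=1: {3}:1  {4}:1
  |U|=2: {3,4}:2
  |U|=3: {2,3,4}:2
  start at 0(e): 2
  start at 1(d): 2
sum over floor = 4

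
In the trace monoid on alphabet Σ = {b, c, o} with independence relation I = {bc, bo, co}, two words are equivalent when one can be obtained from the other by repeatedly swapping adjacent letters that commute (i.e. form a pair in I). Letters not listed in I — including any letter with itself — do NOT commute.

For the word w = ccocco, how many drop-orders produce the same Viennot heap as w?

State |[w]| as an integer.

15

piece 0:c — minimal
piece 1:c rests on {0:c}
piece 2:o — minimal
piece 3:c rests on {1:c}
piece 4:c rests on {3:c}
piece 5:o rests on {2:o}
minimal pieces: {0:c, 2:o}
ways to finish when only these pieces remain (= sum over removing one remaining piece with nothing left below it):
  1 left: {4}→1  {5}→1
  2 left: {2,5}→1  {3,4}→1  {4,5}→2
  3 left: {1,3,4}→1  {2,4,5}→3  {3,4,5}→3
  4 left: {0,1,3,4}→1  {1,3,4,5}→4  {2,3,4,5}→6
  placing 0:c first → 10 extensions
  placing 2:o first → 5 extensions
total linear extensions = 15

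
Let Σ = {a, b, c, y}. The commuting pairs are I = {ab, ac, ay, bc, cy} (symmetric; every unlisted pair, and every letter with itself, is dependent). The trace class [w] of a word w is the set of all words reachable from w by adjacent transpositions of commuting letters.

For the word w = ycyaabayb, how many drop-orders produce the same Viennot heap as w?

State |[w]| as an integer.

504

piece 0:y — minimal
piece 1:c — minimal
piece 2:y rests on {0:y}
piece 3:a — minimal
piece 4:a rests on {3:a}
piece 5:b rests on {2:y}
piece 6:a rests on {4:a}
piece 7:y rests on {5:b}
piece 8:b rests on {7:y}
minimal pieces: {0:y, 1:c, 3:a}
ways to finish when only these pieces remain (= sum over removing one remaining piece with nothing left below it):
  1 left: {1}→1  {6}→1  {8}→1
  2 left: {1,6}→2  {1,8}→2  {4,6}→1  {6,8}→2  {7,8}→1
  3 left: {1,4,6}→3  {1,6,8}→6  {1,7,8}→3  {3,4,6}→1  {4,6,8}→3  {5,7,8}→1  {6,7,8}→3
  4 left: {1,3,4,6}→4  {1,4,6,8}→12  {1,5,7,8}→4  {1,6,7,8}→12  {2,5,7,8}→1  {3,4,6,8}→4  {4,6,7,8}→6  {5,6,7,8}→4
  5 left: {0,2,5,7,8}→1  {1,2,5,7,8}→5  {1,3,4,6,8}→20  {1,4,6,7,8}→30  {1,5,6,7,8}→20  {2,5,6,7,8}→5  {3,4,6,7,8}→10  {4,5,6,7,8}→10
  6 left: {0,1,2,5,7,8}→6  {0,2,5,6,7,8}→6  {1,2,5,6,7,8}→30  {1,3,4,6,7,8}→60  {1,4,5,6,7,8}→60  {2,4,5,6,7,8}→15  {3,4,5,6,7,8}→20
  7 left: {0,1,2,5,6,7,8}→42  {0,2,4,5,6,7,8}→21  {1,2,4,5,6,7,8}→105  {1,3,4,5,6,7,8}→140  {2,3,4,5,6,7,8}→35
  placing 0:y first → 280 extensions
  placing 1:c first → 56 extensions
  placing 3:a first → 168 extensions
total linear extensions = 504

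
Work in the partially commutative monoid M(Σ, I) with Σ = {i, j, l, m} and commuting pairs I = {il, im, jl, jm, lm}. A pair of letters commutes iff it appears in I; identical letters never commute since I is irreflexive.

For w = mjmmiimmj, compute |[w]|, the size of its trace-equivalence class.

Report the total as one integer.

#0=m has no predecessor
#1=j has no predecessor
#2=m depends on [0:m]
#3=m depends on [2:m]
#4=i depends on [1:j]
#5=i depends on [4:i]
#6=m depends on [3:m]
#7=m depends on [6:m]
#8=j depends on [5:i]
sources: [0:m, 1:j]
N(rest) = Σ N(rest − s) over sources s of rest; N(one piece) = 1:
  size 1 → [7]=1  [8]=1
  size 2 → [5,8]=1  [6,7]=1  [7,8]=2
  size 3 → [3,6,7]=1  [4,5,8]=1  [5,7,8]=3  [6,7,8]=3
  size 4 → [1,4,5,8]=1  [2,3,6,7]=1  [3,6,7,8]=4  [4,5,7,8]=4  [5,6,7,8]=6
  size 5 → [0,2,3,6,7]=1  [1,4,5,7,8]=5  [2,3,6,7,8]=5  [3,5,6,7,8]=10  [4,5,6,7,8]=10
  size 6 → [0,2,3,6,7,8]=6  [1,4,5,6,7,8]=15  [2,3,5,6,7,8]=15  [3,4,5,6,7,8]=20
  size 7 → [0,2,3,5,6,7,8]=21  [1,3,4,5,6,7,8]=35  [2,3,4,5,6,7,8]=35
  first=0(m) contributes 70
  first=1(j) contributes 56
|[w]| = 126

126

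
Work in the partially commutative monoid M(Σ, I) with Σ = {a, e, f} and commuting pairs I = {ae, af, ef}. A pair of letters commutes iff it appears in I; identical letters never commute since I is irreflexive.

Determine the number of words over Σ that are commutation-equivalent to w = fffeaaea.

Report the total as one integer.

0(f) covers ∅
1(f) covers 0:f
2(f) covers 1:f
3(e) covers ∅
4(a) covers ∅
5(a) covers 4:a
6(e) covers 3:e
7(a) covers 5:a
floor of heap: 0:f, 3:e, 4:a
completions by unplaced set U, small U first (add the entries for U minus each lowest piece of U):
  |U|=1: {2}:1  {6}:1  {7}:1
  |U|=2: {1,2}:1  {2,6}:2  {2,7}:2  {3,6}:1  {5,7}:1  {6,7}:2
  |U|=3: {0,1,2}:1  {1,2,6}:3  {1,2,7}:3  {2,3,6}:3  {2,5,7}:3  {2,6,7}:6  {3,6,7}:3  {4,5,7}:1  {5,6,7}:3
  |U|=4: {0,1,2,6}:4  {0,1,2,7}:4  {1,2,3,6}:6  {1,2,5,7}:6  {1,2,6,7}:12  {2,3,6,7}:12  {2,4,5,7}:4  {2,5,6,7}:12  {3,5,6,7}:6  {4,5,6,7}:4
  |U|=5: {0,1,2,3,6}:10  {0,1,2,5,7}:10  {0,1,2,6,7}:20  {1,2,3,6,7}:30  {1,2,4,5,7}:10  {1,2,5,6,7}:30  {2,3,5,6,7}:30  {2,4,5,6,7}:20  {3,4,5,6,7}:10
  |U|=6: {0,1,2,3,6,7}:60  {0,1,2,4,5,7}:20  {0,1,2,5,6,7}:60  {1,2,3,5,6,7}:90  {1,2,4,5,6,7}:60  {2,3,4,5,6,7}:60
  start at 0(f): 210
  start at 3(e): 140
  start at 4(a): 210
sum over floor = 560

560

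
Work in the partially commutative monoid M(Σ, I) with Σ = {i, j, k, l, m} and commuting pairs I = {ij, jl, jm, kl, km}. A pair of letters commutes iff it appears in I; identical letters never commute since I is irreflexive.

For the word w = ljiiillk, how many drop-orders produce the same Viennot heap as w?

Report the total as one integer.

18

#0=l has no predecessor
#1=j has no predecessor
#2=i depends on [0:l]
#3=i depends on [2:i]
#4=i depends on [3:i]
#5=l depends on [4:i]
#6=l depends on [5:l]
#7=k depends on [1:j, 4:i]
sources: [0:l, 1:j]
N(rest) = Σ N(rest − s) over sources s of rest; N(one piece) = 1:
  size 1 → [6]=1  [7]=1
  size 2 → [1,7]=1  [5,6]=1  [6,7]=2
  size 3 → [1,6,7]=3  [5,6,7]=3
  size 4 → [1,5,6,7]=6  [4,5,6,7]=3
  size 5 → [1,4,5,6,7]=9  [3,4,5,6,7]=3
  size 6 → [1,3,4,5,6,7]=12  [2,3,4,5,6,7]=3
  first=0(l) contributes 15
  first=1(j) contributes 3
|[w]| = 18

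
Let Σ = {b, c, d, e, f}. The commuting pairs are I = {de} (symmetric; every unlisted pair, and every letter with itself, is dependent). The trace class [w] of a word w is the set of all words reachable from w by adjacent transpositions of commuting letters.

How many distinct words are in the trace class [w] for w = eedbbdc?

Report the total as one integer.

drop 0:e onto floor
drop 1:e onto {0:e}
drop 2:d onto floor
drop 3:b onto {1:e, 2:d}
drop 4:b onto {3:b}
drop 5:d onto {4:b}
drop 6:c onto {5:d}
ground layer = {0:e, 2:d}
drop-orders for the pieces not yet dropped (sum over which currently-grounded one goes next):
  1 to go: {6} 1
  2 to go: {5,6} 1
  3 to go: {4,5,6} 1
  4 to go: {3,4,5,6} 1
  5 to go: {1,3,4,5,6} 1  {2,3,4,5,6} 1
  if 0:e drops first: 2 orders
  if 2:d drops first: 1 orders
heap linearizations: 3

3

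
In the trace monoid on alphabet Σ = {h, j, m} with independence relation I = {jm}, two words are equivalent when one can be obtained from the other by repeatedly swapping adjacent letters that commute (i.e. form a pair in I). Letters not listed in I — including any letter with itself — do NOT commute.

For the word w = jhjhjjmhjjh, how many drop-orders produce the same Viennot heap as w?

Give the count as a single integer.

3

drop 0:j onto floor
drop 1:h onto {0:j}
drop 2:j onto {1:h}
drop 3:h onto {2:j}
drop 4:j onto {3:h}
drop 5:j onto {4:j}
drop 6:m onto {3:h}
drop 7:h onto {5:j, 6:m}
drop 8:j onto {7:h}
drop 9:j onto {8:j}
drop 10:h onto {9:j}
ground layer = {0:j}
drop-orders for the pieces not yet dropped (sum over which currently-grounded one goes next):
  1 to go: {10} 1
  2 to go: {9,10} 1
  3 to go: {8,9,10} 1
  4 to go: {7,8,9,10} 1
  5 to go: {5,7,8,9,10} 1  {6,7,8,9,10} 1
  6 to go: {4,5,7,8,9,10} 1  {5,6,7,8,9,10} 2
  7 to go: {4,5,6,7,8,9,10} 3
  8 to go: {3,4,5,6,7,8,9,10} 3
  9 to go: {2,3,4,5,6,7,8,9,10} 3
  if 0:j drops first: 3 orders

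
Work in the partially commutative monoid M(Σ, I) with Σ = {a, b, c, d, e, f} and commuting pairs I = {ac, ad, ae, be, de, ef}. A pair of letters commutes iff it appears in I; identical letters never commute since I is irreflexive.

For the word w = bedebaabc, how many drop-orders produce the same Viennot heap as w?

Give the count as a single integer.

#0=b has no predecessor
#1=e has no predecessor
#2=d depends on [0:b]
#3=e depends on [1:e]
#4=b depends on [2:d]
#5=a depends on [4:b]
#6=a depends on [5:a]
#7=b depends on [6:a]
#8=c depends on [3:e, 7:b]
sources: [0:b, 1:e]
N(rest) = Σ N(rest − s) over sources s of rest; N(one piece) = 1:
  size 1 → [8]=1
  size 2 → [3,8]=1  [7,8]=1
  size 3 → [1,3,8]=1  [3,7,8]=2  [6,7,8]=1
  size 4 → [1,3,7,8]=3  [3,6,7,8]=3  [5,6,7,8]=1
  size 5 → [1,3,6,7,8]=6  [3,5,6,7,8]=4  [4,5,6,7,8]=1
  size 6 → [1,3,5,6,7,8]=10  [2,4,5,6,7,8]=1  [3,4,5,6,7,8]=5
  size 7 → [0,2,4,5,6,7,8]=1  [1,3,4,5,6,7,8]=15  [2,3,4,5,6,7,8]=6
  first=0(b) contributes 21
  first=1(e) contributes 7
|[w]| = 28

28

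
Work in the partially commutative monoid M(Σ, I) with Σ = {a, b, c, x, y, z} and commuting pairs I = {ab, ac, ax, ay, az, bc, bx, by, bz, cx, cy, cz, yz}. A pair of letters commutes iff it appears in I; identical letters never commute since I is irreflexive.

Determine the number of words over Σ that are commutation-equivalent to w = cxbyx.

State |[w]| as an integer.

20

0(c) covers ∅
1(x) covers ∅
2(b) covers ∅
3(y) covers 1:x
4(x) covers 3:y
floor of heap: 0:c, 1:x, 2:b
completions by unplaced set U, small U first (add the entries for U minus each lowest piece of U):
  |U|=1: {0}:1  {2}:1  {4}:1
  |U|=2: {0,2}:2  {0,4}:2  {2,4}:2  {3,4}:1
  |U|=3: {0,2,4}:6  {0,3,4}:3  {1,3,4}:1  {2,3,4}:3
  start at 0(c): 4
  start at 1(x): 12
  start at 2(b): 4
sum over floor = 20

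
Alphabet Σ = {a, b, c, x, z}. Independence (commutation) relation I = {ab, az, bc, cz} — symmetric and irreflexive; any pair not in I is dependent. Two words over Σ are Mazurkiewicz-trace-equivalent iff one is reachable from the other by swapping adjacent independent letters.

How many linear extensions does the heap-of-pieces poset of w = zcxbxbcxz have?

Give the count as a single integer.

4

piece 0:z — minimal
piece 1:c — minimal
piece 2:x rests on {0:z, 1:c}
piece 3:b rests on {2:x}
piece 4:x rests on {3:b}
piece 5:b rests on {4:x}
piece 6:c rests on {4:x}
piece 7:x rests on {5:b, 6:c}
piece 8:z rests on {7:x}
minimal pieces: {0:z, 1:c}
ways to finish when only these pieces remain (= sum over removing one remaining piece with nothing left below it):
  1 left: {8}→1
  2 left: {7,8}→1
  3 left: {5,7,8}→1  {6,7,8}→1
  4 left: {5,6,7,8}→2
  5 left: {4,5,6,7,8}→2
  6 left: {3,4,5,6,7,8}→2
  7 left: {2,3,4,5,6,7,8}→2
  placing 0:z first → 2 extensions
  placing 1:c first → 2 extensions
total linear extensions = 4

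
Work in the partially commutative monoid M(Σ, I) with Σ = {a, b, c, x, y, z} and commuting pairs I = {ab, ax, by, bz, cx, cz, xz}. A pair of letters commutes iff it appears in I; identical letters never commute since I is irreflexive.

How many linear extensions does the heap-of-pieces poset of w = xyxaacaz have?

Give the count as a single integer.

6

0(x) covers ∅
1(y) covers 0:x
2(x) covers 1:y
3(a) covers 1:y
4(a) covers 3:a
5(c) covers 4:a
6(a) covers 5:c
7(z) covers 6:a
floor of heap: 0:x
completions by unplaced set U, small U first (add the entries for U minus each lowest piece of U):
  |U|=1: {2}:1  {7}:1
  |U|=2: {2,7}:2  {6,7}:1
  |U|=3: {2,6,7}:3  {5,6,7}:1
  |U|=4: {2,5,6,7}:4  {4,5,6,7}:1
  |U|=5: {2,4,5,6,7}:5  {3,4,5,6,7}:1
  |U|=6: {2,3,4,5,6,7}:6
  start at 0(x): 6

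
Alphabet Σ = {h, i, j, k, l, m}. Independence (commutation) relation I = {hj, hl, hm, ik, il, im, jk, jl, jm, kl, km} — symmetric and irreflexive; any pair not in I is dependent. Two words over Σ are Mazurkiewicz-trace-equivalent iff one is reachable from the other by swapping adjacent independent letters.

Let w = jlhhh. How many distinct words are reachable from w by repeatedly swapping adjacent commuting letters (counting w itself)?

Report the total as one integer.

20

#0=j has no predecessor
#1=l has no predecessor
#2=h has no predecessor
#3=h depends on [2:h]
#4=h depends on [3:h]
sources: [0:j, 1:l, 2:h]
N(rest) = Σ N(rest − s) over sources s of rest; N(one piece) = 1:
  size 1 → [0]=1  [1]=1  [4]=1
  size 2 → [0,1]=2  [0,4]=2  [1,4]=2  [3,4]=1
  size 3 → [0,1,4]=6  [0,3,4]=3  [1,3,4]=3  [2,3,4]=1
  first=0(j) contributes 4
  first=1(l) contributes 4
  first=2(h) contributes 12
|[w]| = 20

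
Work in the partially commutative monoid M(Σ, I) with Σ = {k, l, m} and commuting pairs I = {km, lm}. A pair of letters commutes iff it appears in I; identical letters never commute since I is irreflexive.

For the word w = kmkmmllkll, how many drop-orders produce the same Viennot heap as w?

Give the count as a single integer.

120

piece 0:k — minimal
piece 1:m — minimal
piece 2:k rests on {0:k}
piece 3:m rests on {1:m}
piece 4:m rests on {3:m}
piece 5:l rests on {2:k}
piece 6:l rests on {5:l}
piece 7:k rests on {6:l}
piece 8:l rests on {7:k}
piece 9:l rests on {8:l}
minimal pieces: {0:k, 1:m}
ways to finish when only these pieces remain (= sum over removing one remaining piece with nothing left below it):
  1 left: {4}→1  {9}→1
  2 left: {3,4}→1  {4,9}→2  {8,9}→1
  3 left: {1,3,4}→1  {3,4,9}→3  {4,8,9}→3  {7,8,9}→1
  4 left: {1,3,4,9}→4  {3,4,8,9}→6  {4,7,8,9}→4  {6,7,8,9}→1
  5 left: {1,3,4,8,9}→10  {3,4,7,8,9}→10  {4,6,7,8,9}→5  {5,6,7,8,9}→1
  6 left: {1,3,4,7,8,9}→20  {2,5,6,7,8,9}→1  {3,4,6,7,8,9}→15  {4,5,6,7,8,9}→6
  7 left: {0,2,5,6,7,8,9}→1  {1,3,4,6,7,8,9}→35  {2,4,5,6,7,8,9}→7  {3,4,5,6,7,8,9}→21
  8 left: {0,2,4,5,6,7,8,9}→8  {1,3,4,5,6,7,8,9}→56  {2,3,4,5,6,7,8,9}→28
  placing 0:k first → 84 extensions
  placing 1:m first → 36 extensions
total linear extensions = 120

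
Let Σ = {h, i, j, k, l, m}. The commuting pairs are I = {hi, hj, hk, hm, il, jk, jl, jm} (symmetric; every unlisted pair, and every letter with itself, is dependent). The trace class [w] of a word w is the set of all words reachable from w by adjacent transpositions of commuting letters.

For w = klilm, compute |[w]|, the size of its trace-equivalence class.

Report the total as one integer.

drop 0:k onto floor
drop 1:l onto {0:k}
drop 2:i onto {0:k}
drop 3:l onto {1:l}
drop 4:m onto {2:i, 3:l}
ground layer = {0:k}
drop-orders for the pieces not yet dropped (sum over which currently-grounded one goes next):
  1 to go: {4} 1
  2 to go: {2,4} 1  {3,4} 1
  3 to go: {1,3,4} 1  {2,3,4} 2
  if 0:k drops first: 3 orders

3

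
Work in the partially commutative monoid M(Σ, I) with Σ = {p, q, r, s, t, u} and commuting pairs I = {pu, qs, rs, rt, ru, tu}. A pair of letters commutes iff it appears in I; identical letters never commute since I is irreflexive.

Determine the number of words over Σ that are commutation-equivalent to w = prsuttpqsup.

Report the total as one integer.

piece 0:p — minimal
piece 1:r rests on {0:p}
piece 2:s rests on {0:p}
piece 3:u rests on {2:s}
piece 4:t rests on {2:s}
piece 5:t rests on {4:t}
piece 6:p rests on {1:r, 5:t}
piece 7:q rests on {3:u, 6:p}
piece 8:s rests on {3:u, 6:p}
piece 9:u rests on {7:q, 8:s}
piece 10:p rests on {7:q, 8:s}
minimal pieces: {0:p}
ways to finish when only these pieces remain (= sum over removing one remaining piece with nothing left below it):
  1 left: {9}→1  {10}→1
  2 left: {9,10}→2
  3 left: {7,9,10}→2  {8,9,10}→2
  4 left: {7,8,9,10}→4
  5 left: {3,7,8,9,10}→4  {6,7,8,9,10}→4
  6 left: {1,6,7,8,9,10}→4  {3,6,7,8,9,10}→8  {5,6,7,8,9,10}→4
  7 left: {1,3,6,7,8,9,10}→12  {1,5,6,7,8,9,10}→8  {3,5,6,7,8,9,10}→12  {4,5,6,7,8,9,10}→4
  8 left: {1,3,5,6,7,8,9,10}→32  {1,4,5,6,7,8,9,10}→12  {3,4,5,6,7,8,9,10}→16
  9 left: {1,3,4,5,6,7,8,9,10}→60  {2,3,4,5,6,7,8,9,10}→16
  placing 0:p first → 76 extensions

76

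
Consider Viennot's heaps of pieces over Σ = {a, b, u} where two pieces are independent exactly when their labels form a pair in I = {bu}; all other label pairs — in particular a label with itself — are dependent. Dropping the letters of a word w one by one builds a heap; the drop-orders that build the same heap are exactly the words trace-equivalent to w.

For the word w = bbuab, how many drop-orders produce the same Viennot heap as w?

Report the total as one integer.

3

piece 0:b — minimal
piece 1:b rests on {0:b}
piece 2:u — minimal
piece 3:a rests on {1:b, 2:u}
piece 4:b rests on {3:a}
minimal pieces: {0:b, 2:u}
ways to finish when only these pieces remain (= sum over removing one remaining piece with nothing left below it):
  1 left: {4}→1
  2 left: {3,4}→1
  3 left: {1,3,4}→1  {2,3,4}→1
  placing 0:b first → 2 extensions
  placing 2:u first → 1 extensions
total linear extensions = 3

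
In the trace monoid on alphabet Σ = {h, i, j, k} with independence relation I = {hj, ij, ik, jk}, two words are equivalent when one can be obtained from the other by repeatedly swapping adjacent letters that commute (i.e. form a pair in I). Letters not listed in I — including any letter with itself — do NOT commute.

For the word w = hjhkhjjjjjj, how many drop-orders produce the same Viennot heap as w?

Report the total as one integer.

330

piece 0:h — minimal
piece 1:j — minimal
piece 2:h rests on {0:h}
piece 3:k rests on {2:h}
piece 4:h rests on {3:k}
piece 5:j rests on {1:j}
piece 6:j rests on {5:j}
piece 7:j rests on {6:j}
piece 8:j rests on {7:j}
piece 9:j rests on {8:j}
piece 10:j rests on {9:j}
minimal pieces: {0:h, 1:j}
ways to finish when only these pieces remain (= sum over removing one remaining piece with nothing left below it):
  1 left: {4}→1  {10}→1
  2 left: {3,4}→1  {4,10}→2  {9,10}→1
  3 left: {2,3,4}→1  {3,4,10}→3  {4,9,10}→3  {8,9,10}→1
  4 left: {0,2,3,4}→1  {2,3,4,10}→4  {3,4,9,10}→6  {4,8,9,10}→4  {7,8,9,10}→1
  5 left: {0,2,3,4,10}→5  {2,3,4,9,10}→10  {3,4,8,9,10}→10  {4,7,8,9,10}→5  {6,7,8,9,10}→1
  6 left: {0,2,3,4,9,10}→15  {2,3,4,8,9,10}→20  {3,4,7,8,9,10}→15  {4,6,7,8,9,10}→6  {5,6,7,8,9,10}→1
  7 left: {0,2,3,4,8,9,10}→35  {1,5,6,7,8,9,10}→1  {2,3,4,7,8,9,10}→35  {3,4,6,7,8,9,10}→21  {4,5,6,7,8,9,10}→7
  8 left: {0,2,3,4,7,8,9,10}→70  {1,4,5,6,7,8,9,10}→8  {2,3,4,6,7,8,9,10}→56  {3,4,5,6,7,8,9,10}→28
  9 left: {0,2,3,4,6,7,8,9,10}→126  {1,3,4,5,6,7,8,9,10}→36  {2,3,4,5,6,7,8,9,10}→84
  placing 0:h first → 120 extensions
  placing 1:j first → 210 extensions
total linear extensions = 330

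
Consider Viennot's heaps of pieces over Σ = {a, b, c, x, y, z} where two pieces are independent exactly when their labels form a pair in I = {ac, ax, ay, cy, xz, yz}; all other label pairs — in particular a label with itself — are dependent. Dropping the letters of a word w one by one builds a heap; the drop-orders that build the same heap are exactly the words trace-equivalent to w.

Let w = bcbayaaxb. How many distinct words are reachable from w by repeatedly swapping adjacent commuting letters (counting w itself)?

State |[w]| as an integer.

10

#0=b has no predecessor
#1=c depends on [0:b]
#2=b depends on [1:c]
#3=a depends on [2:b]
#4=y depends on [2:b]
#5=a depends on [3:a]
#6=a depends on [5:a]
#7=x depends on [4:y]
#8=b depends on [6:a, 7:x]
sources: [0:b]
N(rest) = Σ N(rest − s) over sources s of rest; N(one piece) = 1:
  size 1 → [8]=1
  size 2 → [6,8]=1  [7,8]=1
  size 3 → [4,7,8]=1  [5,6,8]=1  [6,7,8]=2
  size 4 → [3,5,6,8]=1  [4,6,7,8]=3  [5,6,7,8]=3
  size 5 → [3,5,6,7,8]=4  [4,5,6,7,8]=6
  size 6 → [3,4,5,6,7,8]=10
  size 7 → [2,3,4,5,6,7,8]=10
  first=0(b) contributes 10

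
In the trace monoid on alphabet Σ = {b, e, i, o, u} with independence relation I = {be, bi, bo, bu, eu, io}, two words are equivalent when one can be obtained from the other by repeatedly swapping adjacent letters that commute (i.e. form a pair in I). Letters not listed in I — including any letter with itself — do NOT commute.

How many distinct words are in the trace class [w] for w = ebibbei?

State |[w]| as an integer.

#0=e has no predecessor
#1=b has no predecessor
#2=i depends on [0:e]
#3=b depends on [1:b]
#4=b depends on [3:b]
#5=e depends on [2:i]
#6=i depends on [5:e]
sources: [0:e, 1:b]
N(rest) = Σ N(rest − s) over sources s of rest; N(one piece) = 1:
  size 1 → [4]=1  [6]=1
  size 2 → [3,4]=1  [4,6]=2  [5,6]=1
  size 3 → [1,3,4]=1  [2,5,6]=1  [3,4,6]=3  [4,5,6]=3
  size 4 → [0,2,5,6]=1  [1,3,4,6]=4  [2,4,5,6]=4  [3,4,5,6]=6
  size 5 → [0,2,4,5,6]=5  [1,3,4,5,6]=10  [2,3,4,5,6]=10
  first=0(e) contributes 20
  first=1(b) contributes 15
|[w]| = 35

35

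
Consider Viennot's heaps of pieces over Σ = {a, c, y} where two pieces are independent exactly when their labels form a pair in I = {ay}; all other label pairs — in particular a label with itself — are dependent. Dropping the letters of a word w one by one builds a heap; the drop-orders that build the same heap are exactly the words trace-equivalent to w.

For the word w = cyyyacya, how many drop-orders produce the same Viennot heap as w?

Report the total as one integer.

0(c) covers ∅
1(y) covers 0:c
2(y) covers 1:y
3(y) covers 2:y
4(a) covers 0:c
5(c) covers 3:y, 4:a
6(y) covers 5:c
7(a) covers 5:c
floor of heap: 0:c
completions by unplaced set U, small U first (add the entries for U minus each lowest piece of U):
  |U|=1: {6}:1  {7}:1
  |U|=2: {6,7}:2
  |U|=3: {5,6,7}:2
  |U|=4: {3,5,6,7}:2  {4,5,6,7}:2
  |U|=5: {2,3,5,6,7}:2  {3,4,5,6,7}:4
  |U|=6: {1,2,3,5,6,7}:2  {2,3,4,5,6,7}:6
  start at 0(c): 8

8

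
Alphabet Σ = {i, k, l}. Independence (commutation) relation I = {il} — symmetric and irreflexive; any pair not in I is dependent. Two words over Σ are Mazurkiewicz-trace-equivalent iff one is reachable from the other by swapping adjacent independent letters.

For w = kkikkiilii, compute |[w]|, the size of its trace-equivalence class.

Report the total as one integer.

5

drop 0:k onto floor
drop 1:k onto {0:k}
drop 2:i onto {1:k}
drop 3:k onto {2:i}
drop 4:k onto {3:k}
drop 5:i onto {4:k}
drop 6:i onto {5:i}
drop 7:l onto {4:k}
drop 8:i onto {6:i}
drop 9:i onto {8:i}
ground layer = {0:k}
drop-orders for the pieces not yet dropped (sum over which currently-grounded one goes next):
  1 to go: {7} 1  {9} 1
  2 to go: {7,9} 2  {8,9} 1
  3 to go: {6,8,9} 1  {7,8,9} 3
  4 to go: {5,6,8,9} 1  {6,7,8,9} 4
  5 to go: {5,6,7,8,9} 5
  6 to go: {4,5,6,7,8,9} 5
  7 to go: {3,4,5,6,7,8,9} 5
  8 to go: {2,3,4,5,6,7,8,9} 5
  if 0:k drops first: 5 orders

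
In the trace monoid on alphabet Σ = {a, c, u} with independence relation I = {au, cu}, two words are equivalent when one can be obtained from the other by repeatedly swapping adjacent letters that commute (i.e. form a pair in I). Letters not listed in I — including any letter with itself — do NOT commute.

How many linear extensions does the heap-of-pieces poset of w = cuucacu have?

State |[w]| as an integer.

0(c) covers ∅
1(u) covers ∅
2(u) covers 1:u
3(c) covers 0:c
4(a) covers 3:c
5(c) covers 4:a
6(u) covers 2:u
floor of heap: 0:c, 1:u
completions by unplaced set U, small U first (add the entries for U minus each lowest piece of U):
  |U|=1: {5}:1  {6}:1
  |U|=2: {2,6}:1  {4,5}:1  {5,6}:2
  |U|=3: {1,2,6}:1  {2,5,6}:3  {3,4,5}:1  {4,5,6}:3
  |U|=4: {0,3,4,5}:1  {1,2,5,6}:4  {2,4,5,6}:6  {3,4,5,6}:4
  |U|=5: {0,3,4,5,6}:5  {1,2,4,5,6}:10  {2,3,4,5,6}:10
  start at 0(c): 20
  start at 1(u): 15
sum over floor = 35

35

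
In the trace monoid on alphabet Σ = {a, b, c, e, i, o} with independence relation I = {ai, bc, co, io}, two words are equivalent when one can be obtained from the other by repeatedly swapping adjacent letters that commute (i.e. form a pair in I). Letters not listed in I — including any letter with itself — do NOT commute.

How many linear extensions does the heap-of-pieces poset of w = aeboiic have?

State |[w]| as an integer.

piece 0:a — minimal
piece 1:e rests on {0:a}
piece 2:b rests on {1:e}
piece 3:o rests on {2:b}
piece 4:i rests on {2:b}
piece 5:i rests on {4:i}
piece 6:c rests on {5:i}
minimal pieces: {0:a}
ways to finish when only these pieces remain (= sum over removing one remaining piece with nothing left below it):
  1 left: {3}→1  {6}→1
  2 left: {3,6}→2  {5,6}→1
  3 left: {3,5,6}→3  {4,5,6}→1
  4 left: {3,4,5,6}→4
  5 left: {2,3,4,5,6}→4
  placing 0:a first → 4 extensions

4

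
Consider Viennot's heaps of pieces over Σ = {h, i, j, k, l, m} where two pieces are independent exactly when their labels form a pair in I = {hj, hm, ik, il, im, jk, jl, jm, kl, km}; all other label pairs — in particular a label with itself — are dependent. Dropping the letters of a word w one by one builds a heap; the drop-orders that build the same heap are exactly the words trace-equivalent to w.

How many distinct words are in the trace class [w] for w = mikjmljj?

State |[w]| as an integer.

#0=m has no predecessor
#1=i has no predecessor
#2=k has no predecessor
#3=j depends on [1:i]
#4=m depends on [0:m]
#5=l depends on [4:m]
#6=j depends on [3:j]
#7=j depends on [6:j]
sources: [0:m, 1:i, 2:k]
N(rest) = Σ N(rest − s) over sources s of rest; N(one piece) = 1:
  size 1 → [2]=1  [5]=1  [7]=1
  size 2 → [2,5]=2  [2,7]=2  [4,5]=1  [5,7]=2  [6,7]=1
  size 3 → [0,4,5]=1  [2,4,5]=3  [2,5,7]=6  [2,6,7]=3  [3,6,7]=1  [4,5,7]=3  [5,6,7]=3
  size 4 → [0,2,4,5]=4  [0,4,5,7]=4  [1,3,6,7]=1  [2,3,6,7]=4  [2,4,5,7]=12  [2,5,6,7]=12  [3,5,6,7]=4  [4,5,6,7]=6
  size 5 → [0,2,4,5,7]=20  [0,4,5,6,7]=10  [1,2,3,6,7]=5  [1,3,5,6,7]=5  [2,3,5,6,7]=20  [2,4,5,6,7]=30  [3,4,5,6,7]=10
  size 6 → [0,2,4,5,6,7]=60  [0,3,4,5,6,7]=20  [1,2,3,5,6,7]=30  [1,3,4,5,6,7]=15  [2,3,4,5,6,7]=60
  first=0(m) contributes 105
  first=1(i) contributes 140
  first=2(k) contributes 35
|[w]| = 280

280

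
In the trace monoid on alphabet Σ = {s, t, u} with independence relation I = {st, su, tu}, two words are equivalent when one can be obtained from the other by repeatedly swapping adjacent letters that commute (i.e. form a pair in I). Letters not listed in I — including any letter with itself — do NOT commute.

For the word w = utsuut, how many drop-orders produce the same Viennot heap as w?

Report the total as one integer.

#0=u has no predecessor
#1=t has no predecessor
#2=s has no predecessor
#3=u depends on [0:u]
#4=u depends on [3:u]
#5=t depends on [1:t]
sources: [0:u, 1:t, 2:s]
N(rest) = Σ N(rest − s) over sources s of rest; N(one piece) = 1:
  size 1 → [2]=1  [4]=1  [5]=1
  size 2 → [1,5]=1  [2,4]=2  [2,5]=2  [3,4]=1  [4,5]=2
  size 3 → [0,3,4]=1  [1,2,5]=3  [1,4,5]=3  [2,3,4]=3  [2,4,5]=6  [3,4,5]=3
  size 4 → [0,2,3,4]=4  [0,3,4,5]=4  [1,2,4,5]=12  [1,3,4,5]=6  [2,3,4,5]=12
  first=0(u) contributes 30
  first=1(t) contributes 20
  first=2(s) contributes 10
|[w]| = 60

60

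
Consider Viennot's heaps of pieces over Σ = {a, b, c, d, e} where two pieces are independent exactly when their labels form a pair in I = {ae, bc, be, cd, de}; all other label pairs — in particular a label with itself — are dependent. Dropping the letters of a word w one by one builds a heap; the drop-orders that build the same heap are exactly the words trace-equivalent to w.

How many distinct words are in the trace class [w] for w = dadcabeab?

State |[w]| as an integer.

11

piece 0:d — minimal
piece 1:a rests on {0:d}
piece 2:d rests on {1:a}
piece 3:c rests on {1:a}
piece 4:a rests on {2:d, 3:c}
piece 5:b rests on {4:a}
piece 6:e rests on {3:c}
piece 7:a rests on {5:b}
piece 8:b rests on {7:a}
minimal pieces: {0:d}
ways to finish when only these pieces remain (= sum over removing one remaining piece with nothing left below it):
  1 left: {6}→1  {8}→1
  2 left: {6,8}→2  {7,8}→1
  3 left: {5,7,8}→1  {6,7,8}→3
  4 left: {4,5,7,8}→1  {5,6,7,8}→4
  5 left: {2,4,5,7,8}→1  {4,5,6,7,8}→5
  6 left: {2,4,5,6,7,8}→6  {3,4,5,6,7,8}→5
  7 left: {2,3,4,5,6,7,8}→11
  placing 0:d first → 11 extensions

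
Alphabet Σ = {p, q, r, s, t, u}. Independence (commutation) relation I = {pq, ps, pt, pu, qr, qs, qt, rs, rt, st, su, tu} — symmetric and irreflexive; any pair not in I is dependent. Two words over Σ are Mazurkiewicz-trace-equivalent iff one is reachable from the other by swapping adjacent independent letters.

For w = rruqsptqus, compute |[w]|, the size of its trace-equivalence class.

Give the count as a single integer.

1800

piece 0:r — minimal
piece 1:r rests on {0:r}
piece 2:u rests on {1:r}
piece 3:q rests on {2:u}
piece 4:s — minimal
piece 5:p rests on {1:r}
piece 6:t — minimal
piece 7:q rests on {3:q}
piece 8:u rests on {7:q}
piece 9:s rests on {4:s}
minimal pieces: {0:r, 4:s, 6:t}
ways to finish when only these pieces remain (= sum over removing one remaining piece with nothing left below it):
  1 left: {5}→1  {6}→1  {8}→1  {9}→1
  2 left: {4,9}→1  {5,6}→2  {5,8}→2  {5,9}→2  {6,8}→2  {6,9}→2  {7,8}→1  {8,9}→2
  3 left: {3,7,8}→1  {4,5,9}→3  {4,6,9}→3  {4,8,9}→3  {5,6,8}→6  {5,6,9}→6  {5,7,8}→3  {5,8,9}→6  {6,7,8}→3  {6,8,9}→6  {7,8,9}→3
  4 left: {2,3,7,8}→1  {3,5,7,8}→4  {3,6,7,8}→4  {3,7,8,9}→4  {4,5,6,9}→12  {4,5,8,9}→12  {4,6,8,9}→12  {4,7,8,9}→6  {5,6,7,8}→12  {5,6,8,9}→24  {5,7,8,9}→12  {6,7,8,9}→12
  5 left: {2,3,5,7,8}→5  {2,3,6,7,8}→5  {2,3,7,8,9}→5  {3,4,7,8,9}→10  {3,5,6,7,8}→20  {3,5,7,8,9}→20  {3,6,7,8,9}→20  {4,5,6,8,9}→60  {4,5,7,8,9}→30  {4,6,7,8,9}→30  {5,6,7,8,9}→60
  6 left: {1,2,3,5,7,8}→5  {2,3,4,7,8,9}→15  {2,3,5,6,7,8}→30  {2,3,5,7,8,9}→30  {2,3,6,7,8,9}→30  {3,4,5,7,8,9}→60  {3,4,6,7,8,9}→60  {3,5,6,7,8,9}→120  {4,5,6,7,8,9}→180
  7 left: {0,1,2,3,5,7,8}→5  {1,2,3,5,6,7,8}→35  {1,2,3,5,7,8,9}→35  {2,3,4,5,7,8,9}→105  {2,3,4,6,7,8,9}→105  {2,3,5,6,7,8,9}→210  {3,4,5,6,7,8,9}→420
  8 left: {0,1,2,3,5,6,7,8}→40  {0,1,2,3,5,7,8,9}→40  {1,2,3,4,5,7,8,9}→140  {1,2,3,5,6,7,8,9}→280  {2,3,4,5,6,7,8,9}→840
  placing 0:r first → 1260 extensions
  placing 4:s first → 360 extensions
  placing 6:t first → 180 extensions
total linear extensions = 1800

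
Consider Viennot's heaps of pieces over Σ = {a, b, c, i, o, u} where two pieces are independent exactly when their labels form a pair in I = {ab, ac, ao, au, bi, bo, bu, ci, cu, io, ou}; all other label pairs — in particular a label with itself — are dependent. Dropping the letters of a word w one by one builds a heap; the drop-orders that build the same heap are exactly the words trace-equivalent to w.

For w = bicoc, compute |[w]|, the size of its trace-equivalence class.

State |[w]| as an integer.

5

piece 0:b — minimal
piece 1:i — minimal
piece 2:c rests on {0:b}
piece 3:o rests on {2:c}
piece 4:c rests on {3:o}
minimal pieces: {0:b, 1:i}
ways to finish when only these pieces remain (= sum over removing one remaining piece with nothing left below it):
  1 left: {1}→1  {4}→1
  2 left: {1,4}→2  {3,4}→1
  3 left: {1,3,4}→3  {2,3,4}→1
  placing 0:b first → 4 extensions
  placing 1:i first → 1 extensions
total linear extensions = 5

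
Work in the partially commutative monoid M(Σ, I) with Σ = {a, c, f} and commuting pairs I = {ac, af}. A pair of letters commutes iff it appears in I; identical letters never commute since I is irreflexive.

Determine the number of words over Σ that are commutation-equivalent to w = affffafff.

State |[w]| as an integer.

0(a) covers ∅
1(f) covers ∅
2(f) covers 1:f
3(f) covers 2:f
4(f) covers 3:f
5(a) covers 0:a
6(f) covers 4:f
7(f) covers 6:f
8(f) covers 7:f
floor of heap: 0:a, 1:f
completions by unplaced set U, small U first (add the entries for U minus each lowest piece of U):
  |U|=1: {5}:1  {8}:1
  |U|=2: {0,5}:1  {5,8}:2  {7,8}:1
  |U|=3: {0,5,8}:3  {5,7,8}:3  {6,7,8}:1
  |U|=4: {0,5,7,8}:6  {4,6,7,8}:1  {5,6,7,8}:4
  |U|=5: {0,5,6,7,8}:10  {3,4,6,7,8}:1  {4,5,6,7,8}:5
  |U|=6: {0,4,5,6,7,8}:15  {2,3,4,6,7,8}:1  {3,4,5,6,7,8}:6
  |U|=7: {0,3,4,5,6,7,8}:21  {1,2,3,4,6,7,8}:1  {2,3,4,5,6,7,8}:7
  start at 0(a): 8
  start at 1(f): 28
sum over floor = 36

36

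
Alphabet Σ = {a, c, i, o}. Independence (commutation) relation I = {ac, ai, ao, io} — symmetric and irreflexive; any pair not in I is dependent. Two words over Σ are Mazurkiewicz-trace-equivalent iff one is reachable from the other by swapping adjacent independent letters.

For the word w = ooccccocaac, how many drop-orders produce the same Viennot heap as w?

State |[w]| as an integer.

drop 0:o onto floor
drop 1:o onto {0:o}
drop 2:c onto {1:o}
drop 3:c onto {2:c}
drop 4:c onto {3:c}
drop 5:c onto {4:c}
drop 6:o onto {5:c}
drop 7:c onto {6:o}
drop 8:a onto floor
drop 9:a onto {8:a}
drop 10:c onto {7:c}
ground layer = {0:o, 8:a}
drop-orders for the pieces not yet dropped (sum over which currently-grounded one goes next):
  1 to go: {9} 1  {10} 1
  2 to go: {7,10} 1  {8,9} 1  {9,10} 2
  3 to go: {6,7,10} 1  {7,9,10} 3  {8,9,10} 3
  4 to go: {5,6,7,10} 1  {6,7,9,10} 4  {7,8,9,10} 6
  5 to go: {4,5,6,7,10} 1  {5,6,7,9,10} 5  {6,7,8,9,10} 10
  6 to go: {3,4,5,6,7,10} 1  {4,5,6,7,9,10} 6  {5,6,7,8,9,10} 15
  7 to go: {2,3,4,5,6,7,10} 1  {3,4,5,6,7,9,10} 7  {4,5,6,7,8,9,10} 21
  8 to go: {1,2,3,4,5,6,7,10} 1  {2,3,4,5,6,7,9,10} 8  {3,4,5,6,7,8,9,10} 28
  9 to go: {0,1,2,3,4,5,6,7,10} 1  {1,2,3,4,5,6,7,9,10} 9  {2,3,4,5,6,7,8,9,10} 36
  if 0:o drops first: 45 orders
  if 8:a drops first: 10 orders
heap linearizations: 55

55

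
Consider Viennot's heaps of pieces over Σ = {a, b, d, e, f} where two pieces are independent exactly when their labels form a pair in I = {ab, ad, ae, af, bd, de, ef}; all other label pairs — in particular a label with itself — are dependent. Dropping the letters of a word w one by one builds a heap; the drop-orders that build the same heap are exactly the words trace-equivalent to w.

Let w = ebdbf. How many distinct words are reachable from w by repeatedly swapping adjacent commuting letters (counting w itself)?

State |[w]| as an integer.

piece 0:e — minimal
piece 1:b rests on {0:e}
piece 2:d — minimal
piece 3:b rests on {1:b}
piece 4:f rests on {2:d, 3:b}
minimal pieces: {0:e, 2:d}
ways to finish when only these pieces remain (= sum over removing one remaining piece with nothing left below it):
  1 left: {4}→1
  2 left: {2,4}→1  {3,4}→1
  3 left: {1,3,4}→1  {2,3,4}→2
  placing 0:e first → 3 extensions
  placing 2:d first → 1 extensions
total linear extensions = 4

4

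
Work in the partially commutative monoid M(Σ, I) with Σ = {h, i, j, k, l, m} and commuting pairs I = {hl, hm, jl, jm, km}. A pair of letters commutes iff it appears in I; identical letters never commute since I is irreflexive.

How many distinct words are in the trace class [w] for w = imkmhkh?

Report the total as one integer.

0(i) covers ∅
1(m) covers 0:i
2(k) covers 0:i
3(m) covers 1:m
4(h) covers 2:k
5(k) covers 4:h
6(h) covers 5:k
floor of heap: 0:i
completions by unplaced set U, small U first (add the entries for U minus each lowest piece of U):
  |U|=1: {3}:1  {6}:1
  |U|=2: {1,3}:1  {3,6}:2  {5,6}:1
  |U|=3: {1,3,6}:3  {3,5,6}:3  {4,5,6}:1
  |U|=4: {1,3,5,6}:6  {2,4,5,6}:1  {3,4,5,6}:4
  |U|=5: {1,3,4,5,6}:10  {2,3,4,5,6}:5
  start at 0(i): 15

15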